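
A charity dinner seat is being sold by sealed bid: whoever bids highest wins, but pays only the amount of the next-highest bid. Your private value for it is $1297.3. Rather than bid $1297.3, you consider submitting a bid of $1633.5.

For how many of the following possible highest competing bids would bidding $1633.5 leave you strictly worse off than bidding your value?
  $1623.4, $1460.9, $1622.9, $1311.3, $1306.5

5

The deviation hurts exactly when the highest competing bid lies strictly between $1297.3 and $1633.5 — overbidding then wins at a price above your value.
$1623.4: inside the interval → strictly worse (loss $326.1).
$1460.9: inside the interval → strictly worse (loss $163.6).
$1622.9: inside the interval → strictly worse (loss $325.6).
$1311.3: inside the interval → strictly worse (loss $14).
$1306.5: inside the interval → strictly worse (loss $9.2).
Count: 5.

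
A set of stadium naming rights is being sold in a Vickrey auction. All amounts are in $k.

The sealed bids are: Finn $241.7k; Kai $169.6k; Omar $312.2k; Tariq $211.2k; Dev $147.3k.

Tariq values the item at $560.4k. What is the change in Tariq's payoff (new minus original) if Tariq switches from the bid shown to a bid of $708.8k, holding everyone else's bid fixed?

$248.2k

The highest bid among the other bidders is $312.2k; Tariq's bid doesn't change that.
Original bid $211.2k: Tariq is not highest (top rival bid is $312.2k); payoff $0k.
Alternative bid $708.8k: Tariq is highest, pays the top rival bid $312.2k; payoff $560.4k − $312.2k = $248.2k.
Change in payoff = $248.2k − ($0k) = $248.2k.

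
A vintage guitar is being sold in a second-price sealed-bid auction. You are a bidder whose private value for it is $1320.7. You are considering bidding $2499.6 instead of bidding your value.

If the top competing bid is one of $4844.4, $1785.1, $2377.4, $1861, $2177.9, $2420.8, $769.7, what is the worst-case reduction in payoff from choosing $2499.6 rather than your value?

$4844.4: same outcome either way → loss $0.
$1785.1: truthful gives $0, deviation gives −$464.4 → loss $464.4.
$2377.4: truthful gives $0, deviation gives −$1056.7 → loss $1056.7.
$1861: truthful gives $0, deviation gives −$540.3 → loss $540.3.
$2177.9: truthful gives $0, deviation gives −$857.2 → loss $857.2.
$2420.8: truthful gives $0, deviation gives −$1100.1 → loss $1100.1.
$769.7: same outcome either way → loss $0.
Maximum loss: $1100.1.

$1100.1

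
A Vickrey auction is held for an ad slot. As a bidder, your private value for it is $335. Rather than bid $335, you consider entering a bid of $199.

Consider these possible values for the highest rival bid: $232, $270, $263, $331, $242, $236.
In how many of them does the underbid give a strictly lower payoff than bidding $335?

6

The deviation hurts exactly when the highest competing bid lies strictly between $199 and $335 — underbidding then forfeits a profitable win.
$232: inside the interval → strictly worse (loss $103).
$270: inside the interval → strictly worse (loss $65).
$263: inside the interval → strictly worse (loss $72).
$331: inside the interval → strictly worse (loss $4).
$242: inside the interval → strictly worse (loss $93).
$236: inside the interval → strictly worse (loss $99).
Count: 6.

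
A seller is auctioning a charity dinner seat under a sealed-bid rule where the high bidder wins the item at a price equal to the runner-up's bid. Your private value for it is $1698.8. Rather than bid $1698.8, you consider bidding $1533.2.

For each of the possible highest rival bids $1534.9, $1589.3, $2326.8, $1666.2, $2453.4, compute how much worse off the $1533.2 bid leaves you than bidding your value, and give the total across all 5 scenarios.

The deviation costs you only when the competing bid falls strictly between $1533.2 and $1698.8; elsewhere both bids give the same outcome.
$1534.9: truthful payoff $163.9, deviation payoff $0 → loss $163.9.
$1589.3: truthful payoff $109.5, deviation payoff $0 → loss $109.5.
$2326.8: outcomes coincide → loss $0.
$1666.2: truthful payoff $32.6, deviation payoff $0 → loss $32.6.
$2453.4: outcomes coincide → loss $0.
Total loss = $163.9 + $109.5 + $32.6 = $306.

$306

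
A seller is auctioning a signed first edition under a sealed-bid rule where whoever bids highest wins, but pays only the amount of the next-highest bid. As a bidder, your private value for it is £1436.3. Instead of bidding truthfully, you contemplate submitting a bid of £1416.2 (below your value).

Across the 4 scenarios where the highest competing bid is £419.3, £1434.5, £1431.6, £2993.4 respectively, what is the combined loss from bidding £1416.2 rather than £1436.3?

£6.5

The deviation costs you only when the competing bid falls strictly between £1416.2 and £1436.3; elsewhere both bids give the same outcome.
£419.3: outcomes coincide → loss £0.
£1434.5: truthful payoff £1.8, deviation payoff £0 → loss £1.8.
£1431.6: truthful payoff £4.7, deviation payoff £0 → loss £4.7.
£2993.4: outcomes coincide → loss £0.
Total loss = £1.8 + £4.7 = £6.5.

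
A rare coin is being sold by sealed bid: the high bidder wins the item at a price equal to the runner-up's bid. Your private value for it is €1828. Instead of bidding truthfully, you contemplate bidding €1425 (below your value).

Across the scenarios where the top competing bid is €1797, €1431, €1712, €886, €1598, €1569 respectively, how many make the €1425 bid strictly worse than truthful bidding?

The deviation hurts exactly when the highest competing bid lies strictly between €1425 and €1828 — underbidding then forfeits a profitable win.
€1797: inside the interval → strictly worse (loss €31).
€1431: inside the interval → strictly worse (loss €397).
€1712: inside the interval → strictly worse (loss €116).
€886: below both → same outcome either way.
€1598: inside the interval → strictly worse (loss €230).
€1569: inside the interval → strictly worse (loss €259).
Count: 5.

5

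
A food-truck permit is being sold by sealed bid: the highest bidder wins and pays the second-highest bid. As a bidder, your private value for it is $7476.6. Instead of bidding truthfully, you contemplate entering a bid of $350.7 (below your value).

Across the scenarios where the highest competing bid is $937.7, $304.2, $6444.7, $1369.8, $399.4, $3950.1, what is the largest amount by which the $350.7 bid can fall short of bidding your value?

$937.7: truthful gives $6538.9, deviation gives $0 → loss $6538.9.
$304.2: same outcome either way → loss $0.
$6444.7: truthful gives $1031.9, deviation gives $0 → loss $1031.9.
$1369.8: truthful gives $6106.8, deviation gives $0 → loss $6106.8.
$399.4: truthful gives $7077.2, deviation gives $0 → loss $7077.2.
$3950.1: truthful gives $3526.5, deviation gives $0 → loss $3526.5.
Maximum loss: $7077.2.

$7077.2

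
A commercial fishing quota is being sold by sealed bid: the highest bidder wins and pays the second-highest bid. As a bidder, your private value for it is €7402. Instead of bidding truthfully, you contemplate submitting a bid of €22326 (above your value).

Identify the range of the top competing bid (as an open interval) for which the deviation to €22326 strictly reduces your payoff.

If the competing bid is below €7402, both bids win at the same price — no difference.
If it is above €22326, both bids lose — no difference.
If it lies strictly between €7402 and €22326, bidding your value loses (payoff 0) while bidding €22326 wins at a price above your value (payoff negative).
So the deviation strictly hurts on the open interval (€7402, €22326).

(€7402, €22326)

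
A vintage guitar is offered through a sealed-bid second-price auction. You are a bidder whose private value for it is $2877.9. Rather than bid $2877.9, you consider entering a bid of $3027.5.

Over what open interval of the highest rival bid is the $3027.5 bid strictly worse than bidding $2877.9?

($2877.9, $3027.5)

If the competing bid is below $2877.9, both bids win at the same price — no difference.
If it is above $3027.5, both bids lose — no difference.
If it lies strictly between $2877.9 and $3027.5, bidding your value loses (payoff 0) while bidding $3027.5 wins at a price above your value (payoff negative).
So the deviation strictly hurts on the open interval ($2877.9, $3027.5).
Truthful bidding weakly dominates here: raising your bid can only win items priced above your value, and lowering it can only forfeit items priced below.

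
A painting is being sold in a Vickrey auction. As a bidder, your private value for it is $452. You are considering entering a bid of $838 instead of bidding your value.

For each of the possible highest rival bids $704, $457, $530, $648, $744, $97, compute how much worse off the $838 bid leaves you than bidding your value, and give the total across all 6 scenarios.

$823

The deviation costs you only when the competing bid falls strictly between $452 and $838; elsewhere both bids give the same outcome.
$704: truthful payoff $0, deviation payoff −$252 → loss $252.
$457: truthful payoff $0, deviation payoff −$5 → loss $5.
$530: truthful payoff $0, deviation payoff −$78 → loss $78.
$648: truthful payoff $0, deviation payoff −$196 → loss $196.
$744: truthful payoff $0, deviation payoff −$292 → loss $292.
$97: outcomes coincide → loss $0.
Total loss = $252 + $5 + $78 + $196 + $292 = $823.
In a second-price auction your bid sets only whether you win, not what you pay, so bidding your true value is weakly dominant.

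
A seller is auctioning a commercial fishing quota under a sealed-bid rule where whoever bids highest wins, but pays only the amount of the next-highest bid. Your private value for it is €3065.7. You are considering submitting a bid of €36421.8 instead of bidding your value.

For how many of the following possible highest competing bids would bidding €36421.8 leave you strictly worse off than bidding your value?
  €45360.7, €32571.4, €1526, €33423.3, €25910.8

The deviation hurts exactly when the highest competing bid lies strictly between €3065.7 and €36421.8 — overbidding then wins at a price above your value.
€45360.7: above both → same outcome either way.
€32571.4: inside the interval → strictly worse (loss €29505.7).
€1526: below both → same outcome either way.
€33423.3: inside the interval → strictly worse (loss €30357.6).
€25910.8: inside the interval → strictly worse (loss €22845.1).
Count: 3.

3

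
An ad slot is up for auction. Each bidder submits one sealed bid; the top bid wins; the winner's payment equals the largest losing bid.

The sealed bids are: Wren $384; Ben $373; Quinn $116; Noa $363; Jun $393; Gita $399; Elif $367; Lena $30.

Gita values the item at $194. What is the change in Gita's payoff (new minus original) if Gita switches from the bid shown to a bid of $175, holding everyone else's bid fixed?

The highest bid among the other bidders is $393; Gita's bid doesn't change that.
Original bid $399: Gita is highest, pays the top rival bid $393; payoff $194 − $393 = −$199.
Alternative bid $175: Gita is not highest (top rival bid is $393); payoff $0.
Change in payoff = $0 − (−$199) = $199.

$199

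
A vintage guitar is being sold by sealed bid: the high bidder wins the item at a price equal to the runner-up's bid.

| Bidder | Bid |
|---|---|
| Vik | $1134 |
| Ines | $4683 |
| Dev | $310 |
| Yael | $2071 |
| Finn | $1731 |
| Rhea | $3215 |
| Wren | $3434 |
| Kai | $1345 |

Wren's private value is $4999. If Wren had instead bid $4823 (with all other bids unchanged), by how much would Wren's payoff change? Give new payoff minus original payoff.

$316

The highest bid among the other bidders is $4683; Wren's bid doesn't change that.
Original bid $3434: Wren is not highest (top rival bid is $4683); payoff $0.
Alternative bid $4823: Wren is highest, pays the top rival bid $4683; payoff $4999 − $4683 = $316.
Change in payoff = $316 − ($0) = $316.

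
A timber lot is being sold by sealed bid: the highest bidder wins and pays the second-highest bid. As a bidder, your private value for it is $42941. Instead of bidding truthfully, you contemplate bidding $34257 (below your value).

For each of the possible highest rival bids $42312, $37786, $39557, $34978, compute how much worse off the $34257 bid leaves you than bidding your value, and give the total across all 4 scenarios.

$17131

The deviation costs you only when the competing bid falls strictly between $34257 and $42941; elsewhere both bids give the same outcome.
$42312: truthful payoff $629, deviation payoff $0 → loss $629.
$37786: truthful payoff $5155, deviation payoff $0 → loss $5155.
$39557: truthful payoff $3384, deviation payoff $0 → loss $3384.
$34978: truthful payoff $7963, deviation payoff $0 → loss $7963.
Total loss = $629 + $5155 + $3384 + $7963 = $17131.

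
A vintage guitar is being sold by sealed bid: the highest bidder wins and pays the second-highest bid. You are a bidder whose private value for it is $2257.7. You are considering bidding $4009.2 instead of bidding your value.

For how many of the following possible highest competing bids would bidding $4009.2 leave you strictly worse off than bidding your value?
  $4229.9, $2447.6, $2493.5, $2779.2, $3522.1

The deviation hurts exactly when the highest competing bid lies strictly between $2257.7 and $4009.2 — overbidding then wins at a price above your value.
$4229.9: above both → same outcome either way.
$2447.6: inside the interval → strictly worse (loss $189.9).
$2493.5: inside the interval → strictly worse (loss $235.8).
$2779.2: inside the interval → strictly worse (loss $521.5).
$3522.1: inside the interval → strictly worse (loss $1264.4).
Count: 4.

4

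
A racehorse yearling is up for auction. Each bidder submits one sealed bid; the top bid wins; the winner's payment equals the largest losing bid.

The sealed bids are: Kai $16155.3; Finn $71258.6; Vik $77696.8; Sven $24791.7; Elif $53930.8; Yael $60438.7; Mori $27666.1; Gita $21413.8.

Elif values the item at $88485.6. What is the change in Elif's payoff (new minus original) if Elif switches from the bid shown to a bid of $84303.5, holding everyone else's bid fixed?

The highest bid among the other bidders is $77696.8; Elif's bid doesn't change that.
Original bid $53930.8: Elif is not highest (top rival bid is $77696.8); payoff $0.
Alternative bid $84303.5: Elif is highest, pays the top rival bid $77696.8; payoff $88485.6 − $77696.8 = $10788.8.
Change in payoff = $10788.8 − ($0) = $10788.8.

$10788.8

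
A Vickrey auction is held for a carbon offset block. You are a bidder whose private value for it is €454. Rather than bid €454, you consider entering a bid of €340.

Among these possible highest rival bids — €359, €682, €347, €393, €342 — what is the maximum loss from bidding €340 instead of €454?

€112

€359: truthful gives €95, deviation gives €0 → loss €95.
€682: same outcome either way → loss €0.
€347: truthful gives €107, deviation gives €0 → loss €107.
€393: truthful gives €61, deviation gives €0 → loss €61.
€342: truthful gives €112, deviation gives €0 → loss €112.
Maximum loss: €112.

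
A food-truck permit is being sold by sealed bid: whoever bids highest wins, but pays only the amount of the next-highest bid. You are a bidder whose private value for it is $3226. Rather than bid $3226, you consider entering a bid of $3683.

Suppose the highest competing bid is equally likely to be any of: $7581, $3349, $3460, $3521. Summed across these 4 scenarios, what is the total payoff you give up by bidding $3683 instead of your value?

$652

The deviation costs you only when the competing bid falls strictly between $3226 and $3683; elsewhere both bids give the same outcome.
$7581: outcomes coincide → loss $0.
$3349: truthful payoff $0, deviation payoff −$123 → loss $123.
$3460: truthful payoff $0, deviation payoff −$234 → loss $234.
$3521: truthful payoff $0, deviation payoff −$295 → loss $295.
Total loss = $123 + $234 + $295 = $652.
Truthful bidding weakly dominates here: raising your bid can only win items priced above your value, and lowering it can only forfeit items priced below.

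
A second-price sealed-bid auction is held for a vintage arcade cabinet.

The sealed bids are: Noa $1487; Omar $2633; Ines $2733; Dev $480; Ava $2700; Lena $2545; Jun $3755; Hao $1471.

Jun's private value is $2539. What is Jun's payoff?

−$194

Highest bid: Jun at $3755, so Jun wins.
Second-highest bid: Ines at $2733 — that is the price the winner pays.
Jun's payoff = value − price = $2539 − $2733 = −$194.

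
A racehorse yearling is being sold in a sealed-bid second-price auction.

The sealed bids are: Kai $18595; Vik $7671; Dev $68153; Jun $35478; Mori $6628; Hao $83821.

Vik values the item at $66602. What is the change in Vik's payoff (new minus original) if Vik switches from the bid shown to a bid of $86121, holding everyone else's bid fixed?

The highest bid among the other bidders is $83821; Vik's bid doesn't change that.
Original bid $7671: Vik is not highest (top rival bid is $83821); payoff $0.
Alternative bid $86121: Vik is highest, pays the top rival bid $83821; payoff $66602 − $83821 = −$17219.
Change in payoff = −$17219 − ($0) = −$17219.

−$17219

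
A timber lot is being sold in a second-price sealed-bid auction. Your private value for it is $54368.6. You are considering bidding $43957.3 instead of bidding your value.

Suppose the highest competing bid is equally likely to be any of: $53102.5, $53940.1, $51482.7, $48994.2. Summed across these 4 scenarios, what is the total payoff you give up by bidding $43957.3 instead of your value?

The deviation costs you only when the competing bid falls strictly between $43957.3 and $54368.6; elsewhere both bids give the same outcome.
$53102.5: truthful payoff $1266.1, deviation payoff $0 → loss $1266.1.
$53940.1: truthful payoff $428.5, deviation payoff $0 → loss $428.5.
$51482.7: truthful payoff $2885.9, deviation payoff $0 → loss $2885.9.
$48994.2: truthful payoff $5374.4, deviation payoff $0 → loss $5374.4.
Total loss = $1266.1 + $428.5 + $2885.9 + $5374.4 = $9954.9.

$9954.9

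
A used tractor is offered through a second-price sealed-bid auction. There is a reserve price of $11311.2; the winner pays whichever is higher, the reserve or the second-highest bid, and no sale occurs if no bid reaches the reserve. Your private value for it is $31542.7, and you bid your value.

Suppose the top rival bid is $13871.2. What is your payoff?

Your bid $31542.7 is the highest and exceeds the reserve.
Price = max(second-highest bid, reserve) = max($13871.2, $11311.2) = $13871.2.
Payoff = $31542.7 − $13871.2 = $17671.5.

$17671.5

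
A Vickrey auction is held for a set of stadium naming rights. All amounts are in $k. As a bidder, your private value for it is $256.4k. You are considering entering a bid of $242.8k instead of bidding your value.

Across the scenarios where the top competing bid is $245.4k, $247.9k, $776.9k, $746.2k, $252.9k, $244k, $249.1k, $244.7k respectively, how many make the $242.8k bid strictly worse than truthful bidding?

The deviation hurts exactly when the highest competing bid lies strictly between $242.8k and $256.4k — underbidding then forfeits a profitable win.
$245.4k: inside the interval → strictly worse (loss $11k).
$247.9k: inside the interval → strictly worse (loss $8.5k).
$776.9k: above both → same outcome either way.
$746.2k: above both → same outcome either way.
$252.9k: inside the interval → strictly worse (loss $3.5k).
$244k: inside the interval → strictly worse (loss $12.4k).
$249.1k: inside the interval → strictly worse (loss $7.3k).
$244.7k: inside the interval → strictly worse (loss $11.7k).
Count: 6.

6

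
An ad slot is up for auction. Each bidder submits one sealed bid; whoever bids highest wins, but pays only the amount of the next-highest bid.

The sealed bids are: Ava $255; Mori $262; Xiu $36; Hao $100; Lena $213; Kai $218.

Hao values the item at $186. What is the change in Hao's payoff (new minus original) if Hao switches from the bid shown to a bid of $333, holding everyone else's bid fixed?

−$76

The highest bid among the other bidders is $262; Hao's bid doesn't change that.
Original bid $100: Hao is not highest (top rival bid is $262); payoff $0.
Alternative bid $333: Hao is highest, pays the top rival bid $262; payoff $186 − $262 = −$76.
Change in payoff = −$76 − ($0) = −$76.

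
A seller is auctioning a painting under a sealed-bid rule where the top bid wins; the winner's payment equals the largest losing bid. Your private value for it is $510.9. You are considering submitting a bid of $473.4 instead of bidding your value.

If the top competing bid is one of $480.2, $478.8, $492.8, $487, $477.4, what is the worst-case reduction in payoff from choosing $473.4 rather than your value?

$480.2: truthful gives $30.7, deviation gives $0 → loss $30.7.
$478.8: truthful gives $32.1, deviation gives $0 → loss $32.1.
$492.8: truthful gives $18.1, deviation gives $0 → loss $18.1.
$487: truthful gives $23.9, deviation gives $0 → loss $23.9.
$477.4: truthful gives $33.5, deviation gives $0 → loss $33.5.
Maximum loss: $33.5.

$33.5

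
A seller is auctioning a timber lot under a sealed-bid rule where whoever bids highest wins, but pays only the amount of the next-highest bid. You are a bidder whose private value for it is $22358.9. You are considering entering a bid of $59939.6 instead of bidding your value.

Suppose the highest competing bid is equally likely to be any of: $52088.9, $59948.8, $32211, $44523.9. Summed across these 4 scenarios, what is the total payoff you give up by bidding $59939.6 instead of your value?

The deviation costs you only when the competing bid falls strictly between $22358.9 and $59939.6; elsewhere both bids give the same outcome.
$52088.9: truthful payoff $0, deviation payoff −$29730 → loss $29730.
$59948.8: outcomes coincide → loss $0.
$32211: truthful payoff $0, deviation payoff −$9852.1 → loss $9852.1.
$44523.9: truthful payoff $0, deviation payoff −$22165 → loss $22165.
Total loss = $29730 + $9852.1 + $22165 = $61747.1.

$61747.1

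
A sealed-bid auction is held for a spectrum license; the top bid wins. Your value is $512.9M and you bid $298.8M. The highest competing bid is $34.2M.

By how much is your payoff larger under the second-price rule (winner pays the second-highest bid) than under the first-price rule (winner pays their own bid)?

$264.6M

You have the highest bid, so you win under either rule.
Second-price: pay $34.2M → payoff $478.7M.
First-price: pay your own bid $298.8M → payoff $214.1M.
Difference = $478.7M − ($214.1M) = $264.6M.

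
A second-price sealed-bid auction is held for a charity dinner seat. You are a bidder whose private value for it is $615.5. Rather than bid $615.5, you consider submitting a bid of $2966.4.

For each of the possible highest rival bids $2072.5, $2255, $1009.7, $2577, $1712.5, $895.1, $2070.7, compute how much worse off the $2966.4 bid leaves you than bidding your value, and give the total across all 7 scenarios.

$8284

The deviation costs you only when the competing bid falls strictly between $615.5 and $2966.4; elsewhere both bids give the same outcome.
$2072.5: truthful payoff $0, deviation payoff −$1457 → loss $1457.
$2255: truthful payoff $0, deviation payoff −$1639.5 → loss $1639.5.
$1009.7: truthful payoff $0, deviation payoff −$394.2 → loss $394.2.
$2577: truthful payoff $0, deviation payoff −$1961.5 → loss $1961.5.
$1712.5: truthful payoff $0, deviation payoff −$1097 → loss $1097.
$895.1: truthful payoff $0, deviation payoff −$279.6 → loss $279.6.
$2070.7: truthful payoff $0, deviation payoff −$1455.2 → loss $1455.2.
Total loss = $1457 + $1639.5 + $394.2 + $1961.5 + $1097 + $279.6 + $1455.2 = $8284.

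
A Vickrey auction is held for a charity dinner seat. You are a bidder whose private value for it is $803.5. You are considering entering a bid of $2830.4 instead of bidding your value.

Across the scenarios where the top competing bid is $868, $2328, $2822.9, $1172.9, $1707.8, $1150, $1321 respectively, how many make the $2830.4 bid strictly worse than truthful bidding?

The deviation hurts exactly when the highest competing bid lies strictly between $803.5 and $2830.4 — overbidding then wins at a price above your value.
$868: inside the interval → strictly worse (loss $64.5).
$2328: inside the interval → strictly worse (loss $1524.5).
$2822.9: inside the interval → strictly worse (loss $2019.4).
$1172.9: inside the interval → strictly worse (loss $369.4).
$1707.8: inside the interval → strictly worse (loss $904.3).
$1150: inside the interval → strictly worse (loss $346.5).
$1321: inside the interval → strictly worse (loss $517.5).
Count: 7.

7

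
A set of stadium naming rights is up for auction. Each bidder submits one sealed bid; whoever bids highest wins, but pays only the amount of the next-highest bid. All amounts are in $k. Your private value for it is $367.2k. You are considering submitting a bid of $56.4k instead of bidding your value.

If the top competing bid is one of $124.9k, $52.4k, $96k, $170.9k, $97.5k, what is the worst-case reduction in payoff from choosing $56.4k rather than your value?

$271.2k

$124.9k: truthful gives $242.3k, deviation gives $0k → loss $242.3k.
$52.4k: same outcome either way → loss $0k.
$96k: truthful gives $271.2k, deviation gives $0k → loss $271.2k.
$170.9k: truthful gives $196.3k, deviation gives $0k → loss $196.3k.
$97.5k: truthful gives $269.7k, deviation gives $0k → loss $269.7k.
Maximum loss: $271.2k.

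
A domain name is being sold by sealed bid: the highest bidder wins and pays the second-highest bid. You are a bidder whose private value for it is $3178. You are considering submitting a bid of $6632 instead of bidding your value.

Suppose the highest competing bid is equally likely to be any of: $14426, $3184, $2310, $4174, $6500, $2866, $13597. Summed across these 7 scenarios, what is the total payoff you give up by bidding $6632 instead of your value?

The deviation costs you only when the competing bid falls strictly between $3178 and $6632; elsewhere both bids give the same outcome.
$14426: outcomes coincide → loss $0.
$3184: truthful payoff $0, deviation payoff −$6 → loss $6.
$2310: outcomes coincide → loss $0.
$4174: truthful payoff $0, deviation payoff −$996 → loss $996.
$6500: truthful payoff $0, deviation payoff −$3322 → loss $3322.
$2866: outcomes coincide → loss $0.
$13597: outcomes coincide → loss $0.
Total loss = $6 + $996 + $3322 = $4324.
Truthful bidding weakly dominates here: raising your bid can only win items priced above your value, and lowering it can only forfeit items priced below.

$4324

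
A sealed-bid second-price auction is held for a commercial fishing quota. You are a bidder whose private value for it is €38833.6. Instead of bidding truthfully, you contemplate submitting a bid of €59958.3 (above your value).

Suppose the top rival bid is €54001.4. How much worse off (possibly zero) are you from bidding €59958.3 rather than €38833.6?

Bidding your value €38833.6: you lose (since €38833.6 < €54001.4). Payoff €0.
Bidding €59958.3: you win and pay €54001.4. Payoff €38833.6 − €54001.4 = −€15167.8.
The competing bid €54001.4 lies between your value and your inflated bid, so overbidding wins an item priced above your value.
Loss from deviating = €0 − (−€15167.8) = €15167.8.

€15167.8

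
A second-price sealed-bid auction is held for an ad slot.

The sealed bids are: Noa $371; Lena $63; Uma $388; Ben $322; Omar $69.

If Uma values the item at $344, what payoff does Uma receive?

−$27

Highest bid: Uma at $388, so Uma wins.
Second-highest bid: Noa at $371 — that is the price the winner pays.
Uma's payoff = value − price = $344 − $371 = −$27.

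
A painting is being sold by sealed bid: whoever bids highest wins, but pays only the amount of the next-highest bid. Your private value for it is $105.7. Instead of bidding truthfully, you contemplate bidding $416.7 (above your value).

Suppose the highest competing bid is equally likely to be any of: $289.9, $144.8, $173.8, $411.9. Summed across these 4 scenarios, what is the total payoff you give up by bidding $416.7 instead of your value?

$597.6

The deviation costs you only when the competing bid falls strictly between $105.7 and $416.7; elsewhere both bids give the same outcome.
$289.9: truthful payoff $0, deviation payoff −$184.2 → loss $184.2.
$144.8: truthful payoff $0, deviation payoff −$39.1 → loss $39.1.
$173.8: truthful payoff $0, deviation payoff −$68.1 → loss $68.1.
$411.9: truthful payoff $0, deviation payoff −$306.2 → loss $306.2.
Total loss = $184.2 + $39.1 + $68.1 + $306.2 = $597.6.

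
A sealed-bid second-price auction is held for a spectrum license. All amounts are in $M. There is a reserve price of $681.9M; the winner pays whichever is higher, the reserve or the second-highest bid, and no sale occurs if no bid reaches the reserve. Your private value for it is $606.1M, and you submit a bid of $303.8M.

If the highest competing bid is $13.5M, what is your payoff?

Your bid $303.8M is the highest bid but falls below the reserve $681.9M, so the item goes unsold. Payoff $0M.

$0M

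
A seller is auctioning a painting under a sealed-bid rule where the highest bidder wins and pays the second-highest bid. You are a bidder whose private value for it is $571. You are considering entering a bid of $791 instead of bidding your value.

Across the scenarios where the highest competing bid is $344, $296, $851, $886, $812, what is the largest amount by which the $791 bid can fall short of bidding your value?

$0

$344: same outcome either way → loss $0.
$296: same outcome either way → loss $0.
$851: same outcome either way → loss $0.
$886: same outcome either way → loss $0.
$812: same outcome either way → loss $0.
Maximum loss: $0.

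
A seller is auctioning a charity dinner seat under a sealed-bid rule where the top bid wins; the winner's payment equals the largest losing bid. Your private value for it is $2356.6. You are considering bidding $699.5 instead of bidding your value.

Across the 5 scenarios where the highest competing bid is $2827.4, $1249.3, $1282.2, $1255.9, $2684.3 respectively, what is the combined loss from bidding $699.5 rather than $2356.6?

The deviation costs you only when the competing bid falls strictly between $699.5 and $2356.6; elsewhere both bids give the same outcome.
$2827.4: outcomes coincide → loss $0.
$1249.3: truthful payoff $1107.3, deviation payoff $0 → loss $1107.3.
$1282.2: truthful payoff $1074.4, deviation payoff $0 → loss $1074.4.
$1255.9: truthful payoff $1100.7, deviation payoff $0 → loss $1100.7.
$2684.3: outcomes coincide → loss $0.
Total loss = $1107.3 + $1074.4 + $1100.7 = $3282.4.

$3282.4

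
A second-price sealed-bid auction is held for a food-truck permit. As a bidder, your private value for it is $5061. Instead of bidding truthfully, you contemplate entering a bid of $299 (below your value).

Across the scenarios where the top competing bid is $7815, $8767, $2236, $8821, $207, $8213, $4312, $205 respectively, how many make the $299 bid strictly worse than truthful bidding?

2

The deviation hurts exactly when the highest competing bid lies strictly between $299 and $5061 — underbidding then forfeits a profitable win.
$7815: above both → same outcome either way.
$8767: above both → same outcome either way.
$2236: inside the interval → strictly worse (loss $2825).
$8821: above both → same outcome either way.
$207: below both → same outcome either way.
$8213: above both → same outcome either way.
$4312: inside the interval → strictly worse (loss $749).
$205: below both → same outcome either way.
Count: 2.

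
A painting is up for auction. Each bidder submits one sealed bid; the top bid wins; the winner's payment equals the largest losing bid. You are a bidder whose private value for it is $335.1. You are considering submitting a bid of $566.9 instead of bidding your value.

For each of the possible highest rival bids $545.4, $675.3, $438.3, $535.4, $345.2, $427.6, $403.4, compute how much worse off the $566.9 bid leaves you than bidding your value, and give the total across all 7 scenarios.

The deviation costs you only when the competing bid falls strictly between $335.1 and $566.9; elsewhere both bids give the same outcome.
$545.4: truthful payoff $0, deviation payoff −$210.3 → loss $210.3.
$675.3: outcomes coincide → loss $0.
$438.3: truthful payoff $0, deviation payoff −$103.2 → loss $103.2.
$535.4: truthful payoff $0, deviation payoff −$200.3 → loss $200.3.
$345.2: truthful payoff $0, deviation payoff −$10.1 → loss $10.1.
$427.6: truthful payoff $0, deviation payoff −$92.5 → loss $92.5.
$403.4: truthful payoff $0, deviation payoff −$68.3 → loss $68.3.
Total loss = $210.3 + $103.2 + $200.3 + $10.1 + $92.5 + $68.3 = $684.7.

$684.7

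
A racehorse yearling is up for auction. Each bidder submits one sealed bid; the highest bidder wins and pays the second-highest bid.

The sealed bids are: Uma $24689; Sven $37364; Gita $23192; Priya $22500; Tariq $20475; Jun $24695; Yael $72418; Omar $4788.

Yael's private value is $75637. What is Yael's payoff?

$38273

Highest bid: Yael at $72418, so Yael wins.
Second-highest bid: Sven at $37364 — that is the price the winner pays.
Yael's payoff = value − price = $75637 − $37364 = $38273.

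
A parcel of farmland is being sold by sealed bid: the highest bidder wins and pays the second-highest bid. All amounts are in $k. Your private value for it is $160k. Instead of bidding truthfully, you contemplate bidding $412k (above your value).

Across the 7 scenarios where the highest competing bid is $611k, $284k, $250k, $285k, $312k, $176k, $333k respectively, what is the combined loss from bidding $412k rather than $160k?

The deviation costs you only when the competing bid falls strictly between $160k and $412k; elsewhere both bids give the same outcome.
$611k: outcomes coincide → loss $0k.
$284k: truthful payoff $0k, deviation payoff −$124k → loss $124k.
$250k: truthful payoff $0k, deviation payoff −$90k → loss $90k.
$285k: truthful payoff $0k, deviation payoff −$125k → loss $125k.
$312k: truthful payoff $0k, deviation payoff −$152k → loss $152k.
$176k: truthful payoff $0k, deviation payoff −$16k → loss $16k.
$333k: truthful payoff $0k, deviation payoff −$173k → loss $173k.
Total loss = $124k + $90k + $125k + $152k + $16k + $173k = $680k.

$680k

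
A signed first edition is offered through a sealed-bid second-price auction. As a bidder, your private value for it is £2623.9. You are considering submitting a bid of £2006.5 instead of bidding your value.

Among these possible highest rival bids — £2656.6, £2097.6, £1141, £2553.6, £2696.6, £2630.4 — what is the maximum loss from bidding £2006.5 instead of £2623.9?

£2656.6: same outcome either way → loss £0.
£2097.6: truthful gives £526.3, deviation gives £0 → loss £526.3.
£1141: same outcome either way → loss £0.
£2553.6: truthful gives £70.3, deviation gives £0 → loss £70.3.
£2696.6: same outcome either way → loss £0.
£2630.4: same outcome either way → loss £0.
Maximum loss: £526.3.

£526.3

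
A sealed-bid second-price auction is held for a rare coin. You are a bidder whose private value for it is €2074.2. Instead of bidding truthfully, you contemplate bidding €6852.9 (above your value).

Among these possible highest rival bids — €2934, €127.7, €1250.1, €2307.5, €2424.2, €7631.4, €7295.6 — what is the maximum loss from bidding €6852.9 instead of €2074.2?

€2934: truthful gives €0, deviation gives −€859.8 → loss €859.8.
€127.7: same outcome either way → loss €0.
€1250.1: same outcome either way → loss €0.
€2307.5: truthful gives €0, deviation gives −€233.3 → loss €233.3.
€2424.2: truthful gives €0, deviation gives −€350 → loss €350.
€7631.4: same outcome either way → loss €0.
€7295.6: same outcome either way → loss €0.
Maximum loss: €859.8.

€859.8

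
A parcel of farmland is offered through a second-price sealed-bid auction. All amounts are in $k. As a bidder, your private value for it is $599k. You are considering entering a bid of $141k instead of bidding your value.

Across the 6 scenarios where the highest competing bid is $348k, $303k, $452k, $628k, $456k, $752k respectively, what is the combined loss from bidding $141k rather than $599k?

$837k

The deviation costs you only when the competing bid falls strictly between $141k and $599k; elsewhere both bids give the same outcome.
$348k: truthful payoff $251k, deviation payoff $0k → loss $251k.
$303k: truthful payoff $296k, deviation payoff $0k → loss $296k.
$452k: truthful payoff $147k, deviation payoff $0k → loss $147k.
$628k: outcomes coincide → loss $0k.
$456k: truthful payoff $143k, deviation payoff $0k → loss $143k.
$752k: outcomes coincide → loss $0k.
Total loss = $251k + $296k + $147k + $143k = $837k.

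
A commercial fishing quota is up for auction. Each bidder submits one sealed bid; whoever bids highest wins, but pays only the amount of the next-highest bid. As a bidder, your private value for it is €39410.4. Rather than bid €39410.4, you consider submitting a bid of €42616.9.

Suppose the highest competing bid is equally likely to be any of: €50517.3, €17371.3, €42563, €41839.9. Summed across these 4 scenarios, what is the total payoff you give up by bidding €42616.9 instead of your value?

The deviation costs you only when the competing bid falls strictly between €39410.4 and €42616.9; elsewhere both bids give the same outcome.
€50517.3: outcomes coincide → loss €0.
€17371.3: outcomes coincide → loss €0.
€42563: truthful payoff €0, deviation payoff −€3152.6 → loss €3152.6.
€41839.9: truthful payoff €0, deviation payoff −€2429.5 → loss €2429.5.
Total loss = €3152.6 + €2429.5 = €5582.1.

€5582.1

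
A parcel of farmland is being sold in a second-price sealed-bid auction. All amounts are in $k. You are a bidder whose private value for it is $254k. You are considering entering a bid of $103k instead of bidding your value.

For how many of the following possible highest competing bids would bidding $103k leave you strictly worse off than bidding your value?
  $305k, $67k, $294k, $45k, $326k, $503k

The deviation hurts exactly when the highest competing bid lies strictly between $103k and $254k — underbidding then forfeits a profitable win.
$305k: above both → same outcome either way.
$67k: below both → same outcome either way.
$294k: above both → same outcome either way.
$45k: below both → same outcome either way.
$326k: above both → same outcome either way.
$503k: above both → same outcome either way.
Count: 0.

0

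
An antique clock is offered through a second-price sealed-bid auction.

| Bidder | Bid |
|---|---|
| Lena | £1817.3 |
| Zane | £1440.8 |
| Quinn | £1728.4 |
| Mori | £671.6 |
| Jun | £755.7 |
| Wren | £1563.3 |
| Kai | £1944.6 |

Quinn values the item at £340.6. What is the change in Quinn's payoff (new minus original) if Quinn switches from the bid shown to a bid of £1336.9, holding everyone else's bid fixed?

£0

The highest bid among the other bidders is £1944.6; Quinn's bid doesn't change that.
Original bid £1728.4: Quinn is not highest (top rival bid is £1944.6); payoff £0.
Alternative bid £1336.9: Quinn is not highest (top rival bid is £1944.6); payoff £0.
Change in payoff = £0 − (£0) = £0.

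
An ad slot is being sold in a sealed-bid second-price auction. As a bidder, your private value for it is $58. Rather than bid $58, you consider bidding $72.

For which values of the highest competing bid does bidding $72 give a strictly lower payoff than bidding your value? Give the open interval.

If the competing bid is below $58, both bids win at the same price — no difference.
If it is above $72, both bids lose — no difference.
If it lies strictly between $58 and $72, bidding your value loses (payoff 0) while bidding $72 wins at a price above your value (payoff negative).
So the deviation strictly hurts on the open interval ($58, $72).
Truthful bidding weakly dominates here: raising your bid can only win items priced above your value, and lowering it can only forfeit items priced below.

($58, $72)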